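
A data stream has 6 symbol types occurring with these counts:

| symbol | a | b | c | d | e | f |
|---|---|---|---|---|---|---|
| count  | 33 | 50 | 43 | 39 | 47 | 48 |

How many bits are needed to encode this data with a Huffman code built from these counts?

682

Build the Huffman tree bottom-up:
combine a(33), d(39) → 72
combine c(43), e(47) → 90
combine f(48), b(50) → 98
combine 72, 90 → 162
combine 98, 162 → 260
Total encoded bits = sum of merged weights = 72 + 90 + 98 + 162 + 260 = 682.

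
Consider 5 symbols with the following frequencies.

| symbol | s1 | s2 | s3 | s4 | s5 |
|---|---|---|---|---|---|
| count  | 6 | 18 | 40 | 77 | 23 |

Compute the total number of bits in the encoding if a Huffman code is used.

Build the Huffman tree bottom-up:
merge s1(6) and s2(18): 24
merge s5(23) and 24: 47
merge s3(40) and 47: 87
merge s4(77) and 87: 164
Total encoded bits = sum of merged weights = 24 + 47 + 87 + 164 = 322.

322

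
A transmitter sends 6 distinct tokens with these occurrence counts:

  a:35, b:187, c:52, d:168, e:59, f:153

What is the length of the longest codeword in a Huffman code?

Merge the two lowest-weight nodes at each step:
merge a(35) and c(52): 87
merge e(59) and 87: 146
merge 146 and f(153): 299
merge d(168) and b(187): 355
merge 299 and 355: 654
Maximum depth reached is 4.

4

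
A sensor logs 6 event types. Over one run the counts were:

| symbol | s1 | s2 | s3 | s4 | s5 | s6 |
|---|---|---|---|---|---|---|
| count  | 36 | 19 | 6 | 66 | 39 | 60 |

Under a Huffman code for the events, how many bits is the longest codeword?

4

Merge the two lowest-weight nodes at each step:
combine s3(6), s2(19) → 25
combine 25, s1(36) → 61
combine s5(39), s6(60) → 99
combine 61, s4(66) → 127
combine 99, 127 → 226
The rarest symbols sit at the bottom; the longest codeword is 4 bits.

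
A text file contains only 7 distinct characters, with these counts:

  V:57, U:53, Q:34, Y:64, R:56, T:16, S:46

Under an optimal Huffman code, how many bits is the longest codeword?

Merge the two lowest-weight nodes at each step:
merge T(16) and Q(34): 50
merge S(46) and 50: 96
merge U(53) and R(56): 109
merge V(57) and Y(64): 121
merge 96 and 109: 205
merge 121 and 205: 326
The first pair merged (T, Q) ends up deepest, at depth 4.

4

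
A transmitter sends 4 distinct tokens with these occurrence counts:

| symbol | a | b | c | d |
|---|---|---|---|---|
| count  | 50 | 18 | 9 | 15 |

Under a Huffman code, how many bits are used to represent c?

3

Build the tree from the bottom:
merge c(9) and d(15): 24
merge b(18) and 24: 42
merge 42 and a(50): 92
The subtree containing c is merged 3 times, so code length = 3.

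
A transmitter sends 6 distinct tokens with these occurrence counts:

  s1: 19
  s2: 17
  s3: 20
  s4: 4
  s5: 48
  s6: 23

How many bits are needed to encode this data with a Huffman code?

Build the Huffman tree bottom-up:
merge s4(4) and s2(17): 21
merge s1(19) and s3(20): 39
merge 21 and s6(23): 44
merge 39 and 44: 83
merge s5(48) and 83: 131
The encoded length is the sum of every internal node's weight: 21 + 39 + 44 + 83 + 131 = 318 bits.

318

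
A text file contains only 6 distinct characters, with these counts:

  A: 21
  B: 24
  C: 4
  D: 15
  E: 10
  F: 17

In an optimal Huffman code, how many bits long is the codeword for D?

3

Huffman merges, smallest pair first:
merge C(4) and E(10): 14
merge 14 and D(15): 29
merge F(17) and A(21): 38
merge B(24) and 29: 53
merge 38 and 53: 91
D sits 3 levels below the root, so its codeword is 3 bits.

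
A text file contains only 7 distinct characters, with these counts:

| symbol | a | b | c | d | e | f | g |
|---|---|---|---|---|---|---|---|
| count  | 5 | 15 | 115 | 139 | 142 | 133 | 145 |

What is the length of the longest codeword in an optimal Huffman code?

5

Merge the two lowest-weight nodes at each step:
a(5) + b(15) → 20
20 + c(115) → 135
f(133) + 135 → 268
d(139) + e(142) → 281
g(145) + 268 → 413
281 + 413 → 694
Maximum depth reached is 5.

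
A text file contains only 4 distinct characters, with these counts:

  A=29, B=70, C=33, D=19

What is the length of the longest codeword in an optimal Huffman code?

Merge the two lowest-weight nodes at each step:
combine D(19), A(29) → 48
combine C(33), 48 → 81
combine B(70), 81 → 151
Maximum depth reached is 3.

3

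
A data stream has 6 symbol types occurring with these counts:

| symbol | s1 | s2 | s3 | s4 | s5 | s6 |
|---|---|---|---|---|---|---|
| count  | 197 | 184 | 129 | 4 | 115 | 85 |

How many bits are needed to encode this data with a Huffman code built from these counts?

Build the Huffman tree bottom-up:
merge s4(4) and s6(85): 89
merge 89 and s5(115): 204
merge s3(129) and s2(184): 313
merge s1(197) and 204: 401
merge 313 and 401: 714
Each symbol's bit-cost is frequency × depth; summing gives 1721 bits (equivalently 89 + 204 + 313 + 401 + 714).

1721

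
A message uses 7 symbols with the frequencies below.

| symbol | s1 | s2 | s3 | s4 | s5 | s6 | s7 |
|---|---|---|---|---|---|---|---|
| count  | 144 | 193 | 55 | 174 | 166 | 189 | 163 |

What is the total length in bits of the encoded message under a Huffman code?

Greedily combine the two least-frequent nodes:
combine s3(55), s1(144) → 199
combine s7(163), s5(166) → 329
combine s4(174), s6(189) → 363
combine s2(193), 199 → 392
combine 329, 363 → 692
combine 392, 692 → 1084
Total encoded bits = sum of merged weights = 199 + 329 + 363 + 392 + 692 + 1084 = 3059.

3059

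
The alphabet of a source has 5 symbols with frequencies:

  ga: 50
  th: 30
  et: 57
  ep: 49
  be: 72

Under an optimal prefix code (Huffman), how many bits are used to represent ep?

3

Build the tree from the bottom:
merge th(30) and ep(49): 79
merge ga(50) and et(57): 107
merge be(72) and 79: 151
merge 107 and 151: 258
ep's leaf is at depth 3, giving a 3-bit codeword.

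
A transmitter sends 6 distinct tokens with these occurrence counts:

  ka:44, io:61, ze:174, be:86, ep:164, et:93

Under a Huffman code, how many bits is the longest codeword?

3

Merge the two lowest-weight nodes at each step:
combine ka(44), io(61) → 105
combine be(86), et(93) → 179
combine 105, ep(164) → 269
combine ze(174), 179 → 353
combine 269, 353 → 622
The rarest symbols sit at the bottom; the longest codeword is 3 bits.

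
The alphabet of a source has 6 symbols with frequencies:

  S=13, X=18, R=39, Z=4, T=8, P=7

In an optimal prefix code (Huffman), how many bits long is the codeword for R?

1

Huffman merges, smallest pair first:
Z(4) + P(7) → 11
T(8) + 11 → 19
S(13) + X(18) → 31
19 + 31 → 50
R(39) + 50 → 89
R is merged only at the final step, so code length = 1.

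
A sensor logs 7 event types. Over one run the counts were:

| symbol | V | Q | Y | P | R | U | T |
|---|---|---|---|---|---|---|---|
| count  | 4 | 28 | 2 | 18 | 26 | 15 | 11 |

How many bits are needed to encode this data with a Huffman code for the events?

Merge the two smallest weights repeatedly:
Y(2) + V(4) → 6
6 + T(11) → 17
U(15) + 17 → 32
P(18) + R(26) → 44
Q(28) + 32 → 60
44 + 60 → 104
Each symbol's bit-cost is frequency × depth; summing gives 263 bits (equivalently 6 + 17 + 32 + 44 + 60 + 104).

263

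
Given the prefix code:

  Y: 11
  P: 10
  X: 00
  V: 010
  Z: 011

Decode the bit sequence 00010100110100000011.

XVPZVXXZ

Read left to right; each codeword is recognised as soon as it completes (prefix code):
  00→X | 010→V | 10→P | 011→Z | 010→V | 00→X | 00→X | 011→Z
Decoded message: XVPZVXXZ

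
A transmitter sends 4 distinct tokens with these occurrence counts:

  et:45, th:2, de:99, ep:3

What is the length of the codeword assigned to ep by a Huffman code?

3

Repeatedly merge the two smallest:
combine th(2), ep(3) → 5
combine 5, et(45) → 50
combine 50, de(99) → 149
The subtree containing ep is merged 3 times, so code length = 3.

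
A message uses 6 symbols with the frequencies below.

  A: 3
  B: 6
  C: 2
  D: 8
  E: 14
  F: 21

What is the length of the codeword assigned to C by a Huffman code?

5

Repeatedly merge the two smallest:
combine C(2), A(3) → 5
combine 5, B(6) → 11
combine D(8), 11 → 19
combine E(14), 19 → 33
combine F(21), 33 → 54
C sits 5 levels below the root, so its codeword is 5 bits.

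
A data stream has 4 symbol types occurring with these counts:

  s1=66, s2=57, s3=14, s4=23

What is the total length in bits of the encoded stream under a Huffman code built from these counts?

Build the Huffman tree bottom-up:
s3(14) + s4(23) → 37
37 + s2(57) → 94
s1(66) + 94 → 160
Each symbol's bit-cost is frequency × depth; summing gives 291 bits (equivalently 37 + 94 + 160).

291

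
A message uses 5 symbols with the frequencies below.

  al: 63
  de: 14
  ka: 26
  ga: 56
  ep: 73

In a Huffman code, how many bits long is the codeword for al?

Repeatedly merge the two smallest:
merge de(14) and ka(26): 40
merge 40 and ga(56): 96
merge al(63) and ep(73): 136
merge 96 and 136: 232
al's leaf is at depth 2, giving a 2-bit codeword.

2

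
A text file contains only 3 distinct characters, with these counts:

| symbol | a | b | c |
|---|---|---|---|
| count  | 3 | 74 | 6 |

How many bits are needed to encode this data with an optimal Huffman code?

Build the Huffman tree bottom-up:
combine a(3), c(6) → 9
combine 9, b(74) → 83
The encoded length is the sum of every internal node's weight: 9 + 83 = 92 bits.

92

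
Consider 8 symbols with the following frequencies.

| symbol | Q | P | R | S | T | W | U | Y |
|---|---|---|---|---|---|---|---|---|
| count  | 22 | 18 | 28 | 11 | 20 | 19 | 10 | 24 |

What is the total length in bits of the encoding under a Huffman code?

Greedily combine the two least-frequent nodes:
U(10) + S(11) → 21
P(18) + W(19) → 37
T(20) + 21 → 41
Q(22) + Y(24) → 46
R(28) + 37 → 65
41 + 46 → 87
65 + 87 → 152
The encoded length is the sum of every internal node's weight: 21 + 37 + 41 + 46 + 65 + 87 + 152 = 449 bits.

449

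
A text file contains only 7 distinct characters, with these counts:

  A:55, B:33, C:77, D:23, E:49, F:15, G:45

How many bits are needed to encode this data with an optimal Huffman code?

Merge the two smallest weights repeatedly:
F(15) + D(23) → 38
B(33) + 38 → 71
G(45) + E(49) → 94
A(55) + 71 → 126
C(77) + 94 → 171
126 + 171 → 297
The encoded length is the sum of every internal node's weight: 38 + 71 + 94 + 126 + 171 + 297 = 797 bits.

797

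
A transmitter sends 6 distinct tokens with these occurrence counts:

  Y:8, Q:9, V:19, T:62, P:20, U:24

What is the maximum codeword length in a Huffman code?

Merge the two lowest-weight nodes at each step:
merge Y(8) and Q(9): 17
merge 17 and V(19): 36
merge P(20) and U(24): 44
merge 36 and 44: 80
merge T(62) and 80: 142
The first pair merged (Y, Q) ends up deepest, at depth 4.

4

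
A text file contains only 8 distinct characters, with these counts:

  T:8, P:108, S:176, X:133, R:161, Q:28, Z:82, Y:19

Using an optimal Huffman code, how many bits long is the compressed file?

Merge the two smallest weights repeatedly:
T(8) + Y(19) → 27
27 + Q(28) → 55
55 + Z(82) → 137
P(108) + X(133) → 241
137 + R(161) → 298
S(176) + 241 → 417
298 + 417 → 715
Total encoded bits = sum of merged weights = 27 + 55 + 137 + 241 + 298 + 417 + 715 = 1890.

1890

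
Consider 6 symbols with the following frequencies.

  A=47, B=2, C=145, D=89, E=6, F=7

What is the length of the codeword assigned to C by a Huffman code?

1

Repeatedly merge the two smallest:
merge B(2) and E(6): 8
merge F(7) and 8: 15
merge 15 and A(47): 62
merge 62 and D(89): 151
merge C(145) and 151: 296
C sits one level below the root: a 1-bit codeword.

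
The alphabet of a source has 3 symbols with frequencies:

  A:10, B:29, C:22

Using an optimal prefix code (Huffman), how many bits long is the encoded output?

Build the Huffman tree bottom-up:
merge A(10) and C(22): 32
merge B(29) and 32: 61
Total encoded bits = sum of merged weights = 32 + 61 = 93.

93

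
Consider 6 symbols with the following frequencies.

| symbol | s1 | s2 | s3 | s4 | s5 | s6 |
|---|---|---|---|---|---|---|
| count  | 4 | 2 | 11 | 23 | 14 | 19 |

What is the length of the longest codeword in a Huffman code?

4

Merge the two lowest-weight nodes at each step:
merge s2(2) and s1(4): 6
merge 6 and s3(11): 17
merge s5(14) and 17: 31
merge s6(19) and s4(23): 42
merge 31 and 42: 73
The first pair merged (s2, s1) ends up deepest, at depth 4.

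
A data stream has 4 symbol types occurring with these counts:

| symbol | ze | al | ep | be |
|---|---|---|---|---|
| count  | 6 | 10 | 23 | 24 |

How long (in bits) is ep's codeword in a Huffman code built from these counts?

Build the tree from the bottom:
combine ze(6), al(10) → 16
combine 16, ep(23) → 39
combine be(24), 39 → 63
ep's leaf is at depth 2, giving a 2-bit codeword.

2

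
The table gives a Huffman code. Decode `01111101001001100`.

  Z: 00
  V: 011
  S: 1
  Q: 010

VSSSQQVZ

Read left to right; each codeword is recognised as soon as it completes (prefix code):
  011→V | 1→S | 1→S | 1→S | 010→Q | 010→Q | 011→V | 00→Z
Decoded message: VSSSQQVZ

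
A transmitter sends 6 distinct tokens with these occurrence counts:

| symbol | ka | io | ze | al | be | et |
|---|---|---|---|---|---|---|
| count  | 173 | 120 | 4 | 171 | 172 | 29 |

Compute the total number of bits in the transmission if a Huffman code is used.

Greedily combine the two least-frequent nodes:
ze(4) + et(29) → 33
33 + io(120) → 153
153 + al(171) → 324
be(172) + ka(173) → 345
324 + 345 → 669
Each symbol's bit-cost is frequency × depth; summing gives 1524 bits (equivalently 33 + 153 + 324 + 345 + 669).

1524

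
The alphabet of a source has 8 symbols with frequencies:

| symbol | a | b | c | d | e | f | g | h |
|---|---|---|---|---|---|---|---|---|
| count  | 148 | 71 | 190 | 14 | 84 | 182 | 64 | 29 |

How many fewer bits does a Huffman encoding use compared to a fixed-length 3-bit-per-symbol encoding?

222

Fixed-length: 3 bits × 782 symbols = 2346 bits.
Huffman merges:
d(14) + h(29) → 43
43 + g(64) → 107
b(71) + e(84) → 155
107 + a(148) → 255
155 + f(182) → 337
c(190) + 255 → 445
337 + 445 → 782
Huffman total = 43 + 107 + 155 + 255 + 337 + 445 + 782 = 2124 bits.
Saving = 2346 − 2124 = 222 bits.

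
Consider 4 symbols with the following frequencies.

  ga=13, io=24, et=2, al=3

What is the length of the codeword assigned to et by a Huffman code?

3

Huffman merges, smallest pair first:
merge et(2) and al(3): 5
merge 5 and ga(13): 18
merge 18 and io(24): 42
The subtree containing et is merged 3 times, so code length = 3.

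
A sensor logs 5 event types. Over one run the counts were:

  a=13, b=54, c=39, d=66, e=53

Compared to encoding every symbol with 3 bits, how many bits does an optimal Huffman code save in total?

173

Fixed-length: 3 bits × 225 symbols = 675 bits.
Huffman merges:
combine a(13), c(39) → 52
combine 52, e(53) → 105
combine b(54), d(66) → 120
combine 105, 120 → 225
Huffman total = 52 + 105 + 120 + 225 = 502 bits.
Saving = 675 − 502 = 173 bits.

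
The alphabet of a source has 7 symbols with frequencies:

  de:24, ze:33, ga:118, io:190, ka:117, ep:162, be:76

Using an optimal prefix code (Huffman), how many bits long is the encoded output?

Build the Huffman tree bottom-up:
de(24) + ze(33) → 57
57 + be(76) → 133
ka(117) + ga(118) → 235
133 + ep(162) → 295
io(190) + 235 → 425
295 + 425 → 720
The encoded length is the sum of every internal node's weight: 57 + 133 + 235 + 295 + 425 + 720 = 1865 bits.

1865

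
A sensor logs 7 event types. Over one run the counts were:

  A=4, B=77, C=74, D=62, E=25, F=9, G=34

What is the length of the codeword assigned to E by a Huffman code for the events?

Huffman merges, smallest pair first:
combine A(4), F(9) → 13
combine 13, E(25) → 38
combine G(34), 38 → 72
combine D(62), 72 → 134
combine C(74), B(77) → 151
combine 134, 151 → 285
E's leaf is at depth 4, giving a 4-bit codeword.

4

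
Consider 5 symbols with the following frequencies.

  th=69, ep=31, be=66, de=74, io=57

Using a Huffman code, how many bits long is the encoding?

682

Build the Huffman tree bottom-up:
ep(31) + io(57) → 88
be(66) + th(69) → 135
de(74) + 88 → 162
135 + 162 → 297
Each symbol's bit-cost is frequency × depth; summing gives 682 bits (equivalently 88 + 135 + 162 + 297).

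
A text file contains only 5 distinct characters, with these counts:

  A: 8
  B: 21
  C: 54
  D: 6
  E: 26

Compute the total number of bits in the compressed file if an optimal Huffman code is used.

Greedily combine the two least-frequent nodes:
merge D(6) and A(8): 14
merge 14 and B(21): 35
merge E(26) and 35: 61
merge C(54) and 61: 115
The encoded length is the sum of every internal node's weight: 14 + 35 + 61 + 115 = 225 bits.

225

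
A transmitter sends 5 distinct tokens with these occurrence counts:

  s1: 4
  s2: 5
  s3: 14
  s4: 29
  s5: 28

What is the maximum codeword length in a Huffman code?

Merge the two lowest-weight nodes at each step:
combine s1(4), s2(5) → 9
combine 9, s3(14) → 23
combine 23, s5(28) → 51
combine s4(29), 51 → 80
The rarest symbols sit at the bottom; the longest codeword is 4 bits.

4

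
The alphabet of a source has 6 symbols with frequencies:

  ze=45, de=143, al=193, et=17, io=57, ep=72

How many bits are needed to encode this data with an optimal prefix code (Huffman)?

1233

Merge the two smallest weights repeatedly:
merge et(17) and ze(45): 62
merge io(57) and 62: 119
merge ep(72) and 119: 191
merge de(143) and 191: 334
merge al(193) and 334: 527
Total encoded bits = sum of merged weights = 62 + 119 + 191 + 334 + 527 = 1233.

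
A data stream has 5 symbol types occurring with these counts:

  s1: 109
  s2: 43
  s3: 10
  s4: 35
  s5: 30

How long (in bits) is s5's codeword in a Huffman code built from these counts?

4

Repeatedly merge the two smallest:
merge s3(10) and s5(30): 40
merge s4(35) and 40: 75
merge s2(43) and 75: 118
merge s1(109) and 118: 227
s5 sits 4 levels below the root, so its codeword is 4 bits.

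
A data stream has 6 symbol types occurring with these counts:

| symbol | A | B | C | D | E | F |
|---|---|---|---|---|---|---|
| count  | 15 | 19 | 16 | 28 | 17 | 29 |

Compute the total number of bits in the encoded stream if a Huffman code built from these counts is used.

315

Greedily combine the two least-frequent nodes:
A(15) + C(16) → 31
E(17) + B(19) → 36
D(28) + F(29) → 57
31 + 36 → 67
57 + 67 → 124
Each symbol's bit-cost is frequency × depth; summing gives 315 bits (equivalently 31 + 36 + 57 + 67 + 124).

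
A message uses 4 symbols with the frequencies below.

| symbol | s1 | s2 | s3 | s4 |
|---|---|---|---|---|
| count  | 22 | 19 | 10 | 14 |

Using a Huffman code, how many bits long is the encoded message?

Merge the two smallest weights repeatedly:
combine s3(10), s4(14) → 24
combine s2(19), s1(22) → 41
combine 24, 41 → 65
The encoded length is the sum of every internal node's weight: 24 + 41 + 65 = 130 bits.

130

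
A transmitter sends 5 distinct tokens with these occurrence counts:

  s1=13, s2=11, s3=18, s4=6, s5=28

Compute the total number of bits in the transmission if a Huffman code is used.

169

Build the Huffman tree bottom-up:
combine s4(6), s2(11) → 17
combine s1(13), 17 → 30
combine s3(18), s5(28) → 46
combine 30, 46 → 76
Each symbol's bit-cost is frequency × depth; summing gives 169 bits (equivalently 17 + 30 + 46 + 76).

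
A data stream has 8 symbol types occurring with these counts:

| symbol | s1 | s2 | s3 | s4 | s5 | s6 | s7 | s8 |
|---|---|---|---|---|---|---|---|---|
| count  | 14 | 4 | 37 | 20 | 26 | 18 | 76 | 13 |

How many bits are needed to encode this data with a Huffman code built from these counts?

Greedily combine the two least-frequent nodes:
merge s2(4) and s8(13): 17
merge s1(14) and 17: 31
merge s6(18) and s4(20): 38
merge s5(26) and 31: 57
merge s3(37) and 38: 75
merge 57 and 75: 132
merge s7(76) and 132: 208
Each symbol's bit-cost is frequency × depth; summing gives 558 bits (equivalently 17 + 31 + 38 + 57 + 75 + 132 + 208).

558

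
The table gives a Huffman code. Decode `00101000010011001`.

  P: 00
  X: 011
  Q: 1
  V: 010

Read left to right; each codeword is recognised as soon as it completes (prefix code):
  00→P | 1→Q | 010→V | 00→P | 010→V | 011→X | 00→P | 1→Q
Decoded message: PQVPVXPQ

PQVPVXPQ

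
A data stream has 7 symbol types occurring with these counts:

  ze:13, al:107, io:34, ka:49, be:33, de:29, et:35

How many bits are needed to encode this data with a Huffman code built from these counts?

Merge the two smallest weights repeatedly:
ze(13) + de(29) → 42
be(33) + io(34) → 67
et(35) + 42 → 77
ka(49) + 67 → 116
77 + al(107) → 184
116 + 184 → 300
Total encoded bits = sum of merged weights = 42 + 67 + 77 + 116 + 184 + 300 = 786.

786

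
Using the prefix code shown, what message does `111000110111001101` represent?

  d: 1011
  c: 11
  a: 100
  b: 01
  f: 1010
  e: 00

cabdacb

Read left to right; each codeword is recognised as soon as it completes (prefix code):
  11→c | 100→a | 01→b | 1011→d | 100→a | 11→c | 01→b
Decoded message: cabdacb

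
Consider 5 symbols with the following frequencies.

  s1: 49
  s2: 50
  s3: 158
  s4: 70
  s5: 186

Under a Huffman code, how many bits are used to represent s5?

Build the tree from the bottom:
merge s1(49) and s2(50): 99
merge s4(70) and 99: 169
merge s3(158) and 169: 327
merge s5(186) and 327: 513
s5 sits one level below the root: a 1-bit codeword.

1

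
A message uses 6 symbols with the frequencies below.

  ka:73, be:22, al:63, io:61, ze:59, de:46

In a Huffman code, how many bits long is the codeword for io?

3

Huffman merges, smallest pair first:
combine be(22), de(46) → 68
combine ze(59), io(61) → 120
combine al(63), 68 → 131
combine ka(73), 120 → 193
combine 131, 193 → 324
io's leaf is at depth 3, giving a 3-bit codeword.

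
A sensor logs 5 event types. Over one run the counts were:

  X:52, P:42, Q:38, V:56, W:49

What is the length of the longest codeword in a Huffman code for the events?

Merge the two lowest-weight nodes at each step:
combine Q(38), P(42) → 80
combine W(49), X(52) → 101
combine V(56), 80 → 136
combine 101, 136 → 237
The first pair merged (Q, P) ends up deepest, at depth 3.

3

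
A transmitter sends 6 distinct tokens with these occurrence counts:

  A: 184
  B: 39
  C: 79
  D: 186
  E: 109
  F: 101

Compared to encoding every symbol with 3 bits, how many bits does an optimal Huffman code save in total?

Fixed-length: 3 bits × 698 symbols = 2094 bits.
Huffman merges:
combine B(39), C(79) → 118
combine F(101), E(109) → 210
combine 118, A(184) → 302
combine D(186), 210 → 396
combine 302, 396 → 698
Huffman total = 118 + 210 + 302 + 396 + 698 = 1724 bits.
Saving = 2094 − 1724 = 370 bits.

370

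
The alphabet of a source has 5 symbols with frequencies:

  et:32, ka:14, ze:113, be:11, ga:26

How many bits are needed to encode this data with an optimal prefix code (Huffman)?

355

Merge the two smallest weights repeatedly:
merge be(11) and ka(14): 25
merge 25 and ga(26): 51
merge et(32) and 51: 83
merge 83 and ze(113): 196
Each symbol's bit-cost is frequency × depth; summing gives 355 bits (equivalently 25 + 51 + 83 + 196).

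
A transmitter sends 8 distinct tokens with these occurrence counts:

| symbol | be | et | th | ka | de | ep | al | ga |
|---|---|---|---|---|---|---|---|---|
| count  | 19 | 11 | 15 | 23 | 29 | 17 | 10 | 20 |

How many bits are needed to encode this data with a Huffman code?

Greedily combine the two least-frequent nodes:
merge al(10) and et(11): 21
merge th(15) and ep(17): 32
merge be(19) and ga(20): 39
merge 21 and ka(23): 44
merge de(29) and 32: 61
merge 39 and 44: 83
merge 61 and 83: 144
Total encoded bits = sum of merged weights = 21 + 32 + 39 + 44 + 61 + 83 + 144 = 424.

424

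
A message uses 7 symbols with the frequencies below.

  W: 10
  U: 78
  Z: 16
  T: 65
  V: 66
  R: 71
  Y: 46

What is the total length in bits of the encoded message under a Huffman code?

933

Greedily combine the two least-frequent nodes:
combine W(10), Z(16) → 26
combine 26, Y(46) → 72
combine T(65), V(66) → 131
combine R(71), 72 → 143
combine U(78), 131 → 209
combine 143, 209 → 352
Total encoded bits = sum of merged weights = 26 + 72 + 131 + 143 + 209 + 352 = 933.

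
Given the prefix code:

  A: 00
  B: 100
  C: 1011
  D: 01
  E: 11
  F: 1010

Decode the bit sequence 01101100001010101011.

DCAAFFE

Read left to right; each codeword is recognised as soon as it completes (prefix code):
  01→D | 1011→C | 00→A | 00→A | 1010→F | 1010→F | 11→E
Decoded message: DCAAFFE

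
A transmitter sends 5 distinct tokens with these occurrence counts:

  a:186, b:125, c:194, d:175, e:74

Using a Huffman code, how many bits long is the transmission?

Build the Huffman tree bottom-up:
combine e(74), b(125) → 199
combine d(175), a(186) → 361
combine c(194), 199 → 393
combine 361, 393 → 754
Total encoded bits = sum of merged weights = 199 + 361 + 393 + 754 = 1707.

1707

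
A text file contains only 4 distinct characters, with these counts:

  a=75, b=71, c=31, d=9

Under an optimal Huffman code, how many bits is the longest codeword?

3

Merge the two lowest-weight nodes at each step:
d(9) + c(31) → 40
40 + b(71) → 111
a(75) + 111 → 186
Maximum depth reached is 3.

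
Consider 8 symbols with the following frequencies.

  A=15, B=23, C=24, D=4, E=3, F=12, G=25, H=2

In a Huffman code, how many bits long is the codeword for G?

Huffman merges, smallest pair first:
merge H(2) and E(3): 5
merge D(4) and 5: 9
merge 9 and F(12): 21
merge A(15) and 21: 36
merge B(23) and C(24): 47
merge G(25) and 36: 61
merge 47 and 61: 108
The subtree containing G is merged 2 times, so code length = 2.

2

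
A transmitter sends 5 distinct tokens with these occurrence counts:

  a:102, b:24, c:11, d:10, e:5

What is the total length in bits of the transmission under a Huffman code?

Build the Huffman tree bottom-up:
e(5) + d(10) → 15
c(11) + 15 → 26
b(24) + 26 → 50
50 + a(102) → 152
The encoded length is the sum of every internal node's weight: 15 + 26 + 50 + 152 = 243 bits.

243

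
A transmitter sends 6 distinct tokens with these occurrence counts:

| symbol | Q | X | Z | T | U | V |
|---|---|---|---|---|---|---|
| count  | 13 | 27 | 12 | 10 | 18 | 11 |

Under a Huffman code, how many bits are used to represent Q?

Build the tree from the bottom:
combine T(10), V(11) → 21
combine Z(12), Q(13) → 25
combine U(18), 21 → 39
combine 25, X(27) → 52
combine 39, 52 → 91
Q's leaf is at depth 3, giving a 3-bit codeword.

3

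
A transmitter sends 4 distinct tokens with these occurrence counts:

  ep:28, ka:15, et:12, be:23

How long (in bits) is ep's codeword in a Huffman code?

Build the tree from the bottom:
et(12) + ka(15) → 27
be(23) + 27 → 50
ep(28) + 50 → 78
ep sits one level below the root: a 1-bit codeword.

1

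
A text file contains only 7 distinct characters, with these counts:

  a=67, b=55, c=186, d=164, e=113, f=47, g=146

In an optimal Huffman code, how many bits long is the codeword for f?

Build the tree from the bottom:
f(47) + b(55) → 102
a(67) + 102 → 169
e(113) + g(146) → 259
d(164) + 169 → 333
c(186) + 259 → 445
333 + 445 → 778
The subtree containing f is merged 4 times, so code length = 4.

4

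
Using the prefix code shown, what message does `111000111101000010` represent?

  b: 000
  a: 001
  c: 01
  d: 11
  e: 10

Read left to right; each codeword is recognised as soon as it completes (prefix code):
  11→d | 10→e | 001→a | 11→d | 10→e | 10→e | 000→b | 10→e
Decoded message: deadeebe

deadeebe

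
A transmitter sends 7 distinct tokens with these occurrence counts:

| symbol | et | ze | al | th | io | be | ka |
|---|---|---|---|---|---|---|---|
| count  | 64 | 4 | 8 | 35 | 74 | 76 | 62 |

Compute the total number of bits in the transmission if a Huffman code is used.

814

Build the Huffman tree bottom-up:
combine ze(4), al(8) → 12
combine 12, th(35) → 47
combine 47, ka(62) → 109
combine et(64), io(74) → 138
combine be(76), 109 → 185
combine 138, 185 → 323
Each symbol's bit-cost is frequency × depth; summing gives 814 bits (equivalently 12 + 47 + 109 + 138 + 185 + 323).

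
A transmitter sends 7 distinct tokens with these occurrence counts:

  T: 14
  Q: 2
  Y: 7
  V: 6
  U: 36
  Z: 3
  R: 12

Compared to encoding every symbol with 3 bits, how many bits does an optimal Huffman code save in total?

Fixed-length: 3 bits × 80 symbols = 240 bits.
Huffman merges:
combine Q(2), Z(3) → 5
combine 5, V(6) → 11
combine Y(7), 11 → 18
combine R(12), T(14) → 26
combine 18, 26 → 44
combine U(36), 44 → 80
Huffman total = 5 + 11 + 18 + 26 + 44 + 80 = 184 bits.
Saving = 240 − 184 = 56 bits.

56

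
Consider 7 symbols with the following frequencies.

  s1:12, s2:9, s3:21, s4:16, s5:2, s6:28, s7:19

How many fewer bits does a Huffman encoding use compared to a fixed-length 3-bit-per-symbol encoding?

Fixed-length: 3 bits × 107 symbols = 321 bits.
Huffman merges:
merge s5(2) and s2(9): 11
merge 11 and s1(12): 23
merge s4(16) and s7(19): 35
merge s3(21) and 23: 44
merge s6(28) and 35: 63
merge 44 and 63: 107
Huffman total = 11 + 23 + 35 + 44 + 63 + 107 = 283 bits.
Saving = 321 − 283 = 38 bits.

38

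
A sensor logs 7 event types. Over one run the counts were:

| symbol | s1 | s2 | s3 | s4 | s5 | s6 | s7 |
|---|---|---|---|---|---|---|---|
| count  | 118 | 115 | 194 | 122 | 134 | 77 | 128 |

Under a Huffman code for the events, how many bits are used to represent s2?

Huffman merges, smallest pair first:
combine s6(77), s2(115) → 192
combine s1(118), s4(122) → 240
combine s7(128), s5(134) → 262
combine 192, s3(194) → 386
combine 240, 262 → 502
combine 386, 502 → 888
s2's leaf is at depth 3, giving a 3-bit codeword.

3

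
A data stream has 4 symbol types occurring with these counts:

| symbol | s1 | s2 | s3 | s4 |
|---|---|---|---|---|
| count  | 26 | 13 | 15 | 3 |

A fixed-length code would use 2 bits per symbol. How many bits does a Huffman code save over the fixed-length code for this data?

Fixed-length: 2 bits × 57 symbols = 114 bits.
Huffman merges:
merge s4(3) and s2(13): 16
merge s3(15) and 16: 31
merge s1(26) and 31: 57
Huffman total = 16 + 31 + 57 = 104 bits.
Saving = 114 − 104 = 10 bits.

10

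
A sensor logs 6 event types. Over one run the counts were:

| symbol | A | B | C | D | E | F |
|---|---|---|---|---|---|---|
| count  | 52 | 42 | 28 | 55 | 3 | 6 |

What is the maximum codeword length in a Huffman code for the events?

4

Merge the two lowest-weight nodes at each step:
E(3) + F(6) → 9
9 + C(28) → 37
37 + B(42) → 79
A(52) + D(55) → 107
79 + 107 → 186
The first pair merged (E, F) ends up deepest, at depth 4.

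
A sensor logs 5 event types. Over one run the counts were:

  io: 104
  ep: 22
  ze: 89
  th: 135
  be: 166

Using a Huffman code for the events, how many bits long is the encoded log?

1143

Build the Huffman tree bottom-up:
merge ep(22) and ze(89): 111
merge io(104) and 111: 215
merge th(135) and be(166): 301
merge 215 and 301: 516
Each symbol's bit-cost is frequency × depth; summing gives 1143 bits (equivalently 111 + 215 + 301 + 516).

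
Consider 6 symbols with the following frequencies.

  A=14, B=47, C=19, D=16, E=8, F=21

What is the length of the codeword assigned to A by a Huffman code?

Repeatedly merge the two smallest:
merge E(8) and A(14): 22
merge D(16) and C(19): 35
merge F(21) and 22: 43
merge 35 and 43: 78
merge B(47) and 78: 125
A sits 4 levels below the root, so its codeword is 4 bits.

4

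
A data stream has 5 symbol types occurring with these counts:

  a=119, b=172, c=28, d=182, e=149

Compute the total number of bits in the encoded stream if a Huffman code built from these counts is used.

Build the Huffman tree bottom-up:
merge c(28) and a(119): 147
merge 147 and e(149): 296
merge b(172) and d(182): 354
merge 296 and 354: 650
Each symbol's bit-cost is frequency × depth; summing gives 1447 bits (equivalently 147 + 296 + 354 + 650).

1447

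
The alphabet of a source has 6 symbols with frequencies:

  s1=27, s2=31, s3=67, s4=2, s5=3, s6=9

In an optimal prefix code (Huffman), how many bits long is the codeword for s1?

3

Repeatedly merge the two smallest:
merge s4(2) and s5(3): 5
merge 5 and s6(9): 14
merge 14 and s1(27): 41
merge s2(31) and 41: 72
merge s3(67) and 72: 139
The subtree containing s1 is merged 3 times, so code length = 3.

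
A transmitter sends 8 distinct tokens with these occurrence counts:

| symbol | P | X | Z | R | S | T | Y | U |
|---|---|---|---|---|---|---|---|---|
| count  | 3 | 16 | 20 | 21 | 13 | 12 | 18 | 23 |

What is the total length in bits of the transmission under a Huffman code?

Greedily combine the two least-frequent nodes:
P(3) + T(12) → 15
S(13) + 15 → 28
X(16) + Y(18) → 34
Z(20) + R(21) → 41
U(23) + 28 → 51
34 + 41 → 75
51 + 75 → 126
Each symbol's bit-cost is frequency × depth; summing gives 370 bits (equivalently 15 + 28 + 34 + 41 + 51 + 75 + 126).

370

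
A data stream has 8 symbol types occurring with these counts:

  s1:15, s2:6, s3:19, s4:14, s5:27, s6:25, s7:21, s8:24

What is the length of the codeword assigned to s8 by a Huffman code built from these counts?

3

Repeatedly merge the two smallest:
combine s2(6), s4(14) → 20
combine s1(15), s3(19) → 34
combine 20, s7(21) → 41
combine s8(24), s6(25) → 49
combine s5(27), 34 → 61
combine 41, 49 → 90
combine 61, 90 → 151
The subtree containing s8 is merged 3 times, so code length = 3.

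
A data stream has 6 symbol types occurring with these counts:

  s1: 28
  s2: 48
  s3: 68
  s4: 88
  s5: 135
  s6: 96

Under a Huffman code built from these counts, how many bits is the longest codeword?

Merge the two lowest-weight nodes at each step:
s1(28) + s2(48) → 76
s3(68) + 76 → 144
s4(88) + s6(96) → 184
s5(135) + 144 → 279
184 + 279 → 463
Maximum depth reached is 4.

4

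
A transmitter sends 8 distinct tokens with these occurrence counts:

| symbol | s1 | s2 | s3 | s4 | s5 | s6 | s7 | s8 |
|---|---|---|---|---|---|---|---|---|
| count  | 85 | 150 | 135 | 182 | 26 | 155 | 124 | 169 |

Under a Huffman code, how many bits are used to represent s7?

3

Repeatedly merge the two smallest:
merge s5(26) and s1(85): 111
merge 111 and s7(124): 235
merge s3(135) and s2(150): 285
merge s6(155) and s8(169): 324
merge s4(182) and 235: 417
merge 285 and 324: 609
merge 417 and 609: 1026
s7's leaf is at depth 3, giving a 3-bit codeword.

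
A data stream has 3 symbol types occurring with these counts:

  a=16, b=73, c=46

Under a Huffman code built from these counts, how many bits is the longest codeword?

Merge the two lowest-weight nodes at each step:
a(16) + c(46) → 62
62 + b(73) → 135
The rarest symbols sit at the bottom; the longest codeword is 2 bits.

2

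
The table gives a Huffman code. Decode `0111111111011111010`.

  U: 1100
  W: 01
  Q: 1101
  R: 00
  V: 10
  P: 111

Read left to right; each codeword is recognised as soon as it completes (prefix code):
  01→W | 111→P | 111→P | 1101→Q | 111→P | 10→V | 10→V
Decoded message: WPPQPVV

WPPQPVV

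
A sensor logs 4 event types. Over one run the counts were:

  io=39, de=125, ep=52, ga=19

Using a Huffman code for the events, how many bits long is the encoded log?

403

Build the Huffman tree bottom-up:
ga(19) + io(39) → 58
ep(52) + 58 → 110
110 + de(125) → 235
The encoded length is the sum of every internal node's weight: 58 + 110 + 235 = 403 bits.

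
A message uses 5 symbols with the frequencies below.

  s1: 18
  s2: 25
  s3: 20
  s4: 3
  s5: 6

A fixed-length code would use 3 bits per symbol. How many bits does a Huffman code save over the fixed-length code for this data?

63

Fixed-length: 3 bits × 72 symbols = 216 bits.
Huffman merges:
merge s4(3) and s5(6): 9
merge 9 and s1(18): 27
merge s3(20) and s2(25): 45
merge 27 and 45: 72
Huffman total = 9 + 27 + 45 + 72 = 153 bits.
Saving = 216 − 153 = 63 bits.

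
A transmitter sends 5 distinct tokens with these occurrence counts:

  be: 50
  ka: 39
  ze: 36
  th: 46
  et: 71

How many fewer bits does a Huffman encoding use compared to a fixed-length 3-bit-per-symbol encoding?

167

Fixed-length: 3 bits × 242 symbols = 726 bits.
Huffman merges:
combine ze(36), ka(39) → 75
combine th(46), be(50) → 96
combine et(71), 75 → 146
combine 96, 146 → 242
Huffman total = 75 + 96 + 146 + 242 = 559 bits.
Saving = 726 − 559 = 167 bits.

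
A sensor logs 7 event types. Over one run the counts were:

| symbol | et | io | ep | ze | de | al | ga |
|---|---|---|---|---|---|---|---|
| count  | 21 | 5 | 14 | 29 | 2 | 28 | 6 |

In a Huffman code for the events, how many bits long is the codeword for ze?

Repeatedly merge the two smallest:
merge de(2) and io(5): 7
merge ga(6) and 7: 13
merge 13 and ep(14): 27
merge et(21) and 27: 48
merge al(28) and ze(29): 57
merge 48 and 57: 105
The subtree containing ze is merged 2 times, so code length = 2.

2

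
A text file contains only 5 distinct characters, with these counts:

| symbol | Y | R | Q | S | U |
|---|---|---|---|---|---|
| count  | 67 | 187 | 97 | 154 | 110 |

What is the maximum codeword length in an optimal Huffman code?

3

Merge the two lowest-weight nodes at each step:
merge Y(67) and Q(97): 164
merge U(110) and S(154): 264
merge 164 and R(187): 351
merge 264 and 351: 615
The first pair merged (Y, Q) ends up deepest, at depth 3.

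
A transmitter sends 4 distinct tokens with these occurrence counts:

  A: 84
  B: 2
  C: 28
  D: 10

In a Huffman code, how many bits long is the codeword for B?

3

Huffman merges, smallest pair first:
merge B(2) and D(10): 12
merge 12 and C(28): 40
merge 40 and A(84): 124
The subtree containing B is merged 3 times, so code length = 3.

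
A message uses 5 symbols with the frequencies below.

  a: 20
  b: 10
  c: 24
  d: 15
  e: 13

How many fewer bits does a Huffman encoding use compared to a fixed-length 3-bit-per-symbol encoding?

Fixed-length: 3 bits × 82 symbols = 246 bits.
Huffman merges:
b(10) + e(13) → 23
d(15) + a(20) → 35
23 + c(24) → 47
35 + 47 → 82
Huffman total = 23 + 35 + 47 + 82 = 187 bits.
Saving = 246 − 187 = 59 bits.

59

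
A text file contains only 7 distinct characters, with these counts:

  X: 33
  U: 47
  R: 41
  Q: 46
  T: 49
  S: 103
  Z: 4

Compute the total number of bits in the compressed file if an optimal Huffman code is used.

Merge the two smallest weights repeatedly:
Z(4) + X(33) → 37
37 + R(41) → 78
Q(46) + U(47) → 93
T(49) + 78 → 127
93 + S(103) → 196
127 + 196 → 323
The encoded length is the sum of every internal node's weight: 37 + 78 + 93 + 127 + 196 + 323 = 854 bits.

854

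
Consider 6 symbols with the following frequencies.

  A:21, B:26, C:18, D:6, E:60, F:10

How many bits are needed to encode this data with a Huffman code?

319

Merge the two smallest weights repeatedly:
D(6) + F(10) → 16
16 + C(18) → 34
A(21) + B(26) → 47
34 + 47 → 81
E(60) + 81 → 141
Total encoded bits = sum of merged weights = 16 + 34 + 47 + 81 + 141 = 319.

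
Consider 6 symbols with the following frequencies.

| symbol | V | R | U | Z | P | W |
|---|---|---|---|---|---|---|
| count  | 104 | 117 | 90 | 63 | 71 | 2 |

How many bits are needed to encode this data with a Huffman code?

1095

Greedily combine the two least-frequent nodes:
W(2) + Z(63) → 65
65 + P(71) → 136
U(90) + V(104) → 194
R(117) + 136 → 253
194 + 253 → 447
Total encoded bits = sum of merged weights = 65 + 136 + 194 + 253 + 447 = 1095.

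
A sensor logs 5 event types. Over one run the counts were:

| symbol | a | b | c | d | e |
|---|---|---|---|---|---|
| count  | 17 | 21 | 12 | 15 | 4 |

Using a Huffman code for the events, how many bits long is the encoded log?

Build the Huffman tree bottom-up:
combine e(4), c(12) → 16
combine d(15), 16 → 31
combine a(17), b(21) → 38
combine 31, 38 → 69
Total encoded bits = sum of merged weights = 16 + 31 + 38 + 69 = 154.

154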